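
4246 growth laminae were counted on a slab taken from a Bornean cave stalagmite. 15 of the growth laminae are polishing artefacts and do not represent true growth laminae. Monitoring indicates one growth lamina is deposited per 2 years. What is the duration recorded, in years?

After corrections the count is 4246 − 15 = 4231 growth laminae.
4231 growth laminae at 2 years each span 4231 × 2 = 8462 years.

8462 yr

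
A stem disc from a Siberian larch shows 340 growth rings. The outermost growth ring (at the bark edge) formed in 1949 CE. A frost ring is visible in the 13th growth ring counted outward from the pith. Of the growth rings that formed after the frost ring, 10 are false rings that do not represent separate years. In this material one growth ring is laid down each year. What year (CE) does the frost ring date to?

1632 CE

Between growth ring 13 and the bark edge there are 340 − 13 = 327 growth rings.
Excluding 10 false growth rings: 327 − 10 = 317.
The growth ring at the bark edge is 1949 CE, so the frost ring dates to 1949 − 317 = 1632 CE.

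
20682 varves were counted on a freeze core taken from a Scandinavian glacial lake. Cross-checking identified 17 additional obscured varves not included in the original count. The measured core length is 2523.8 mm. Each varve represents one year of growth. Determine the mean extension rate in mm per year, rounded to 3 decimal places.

After corrections the count is 20682 + 17 = 20699 varves.
Extension rate ≈ 2523.8 / 20699 = 0.122 mm per year.

0.122 mm per year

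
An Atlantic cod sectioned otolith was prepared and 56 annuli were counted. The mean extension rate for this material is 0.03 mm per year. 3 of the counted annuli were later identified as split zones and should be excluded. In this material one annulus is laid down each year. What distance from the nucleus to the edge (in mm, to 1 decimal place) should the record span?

1.6 mm

True annulus count = 56 − 3 = 53.
Predicted length = 0.03 mm/year × 53 years = 1.6 mm.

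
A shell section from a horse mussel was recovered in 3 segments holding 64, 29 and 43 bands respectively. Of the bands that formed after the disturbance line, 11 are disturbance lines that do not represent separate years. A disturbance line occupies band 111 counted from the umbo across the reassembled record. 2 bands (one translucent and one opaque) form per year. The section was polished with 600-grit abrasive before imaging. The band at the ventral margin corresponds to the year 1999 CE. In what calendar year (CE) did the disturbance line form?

Total bands = 64 + 29 + 43 = 136.
136 − 111 = 25 bands lie beyond the disturbance line toward the ventral margin.
Excluding 11 false bands: 25 − 11 = 14.
With 2 bands per year, 14 / 2 = 7 years.
1999 − 7 = 1992 CE.

1992 CE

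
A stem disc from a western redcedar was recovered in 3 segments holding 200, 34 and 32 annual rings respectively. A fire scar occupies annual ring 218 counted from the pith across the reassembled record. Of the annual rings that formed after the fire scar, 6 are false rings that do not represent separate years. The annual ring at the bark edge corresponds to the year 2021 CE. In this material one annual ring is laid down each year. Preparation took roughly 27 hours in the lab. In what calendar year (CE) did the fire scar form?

1979 CE

Total annual rings = 200 + 34 + 32 = 266.
The fire scar sits at annual ring 218 from the pith, so 266 − 218 = 48 annual rings formed after it.
48 − 6 false = 42 true annual rings after the fire scar.
Counting back 42 years from 2021 CE places the fire scar in 2021 − 42 = 1979 CE.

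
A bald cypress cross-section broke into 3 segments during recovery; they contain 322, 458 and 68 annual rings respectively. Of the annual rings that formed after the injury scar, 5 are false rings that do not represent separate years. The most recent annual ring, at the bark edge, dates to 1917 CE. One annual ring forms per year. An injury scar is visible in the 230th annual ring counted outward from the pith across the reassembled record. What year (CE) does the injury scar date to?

1304 CE

Total annual rings = 322 + 458 + 68 = 848.
Between annual ring 230 and the bark edge there are 848 − 230 = 618 annual rings.
Removing the 5 false annual rings leaves 618 − 5 = 613 true annual rings beyond the injury scar.
1917 − 613 = 1304 CE.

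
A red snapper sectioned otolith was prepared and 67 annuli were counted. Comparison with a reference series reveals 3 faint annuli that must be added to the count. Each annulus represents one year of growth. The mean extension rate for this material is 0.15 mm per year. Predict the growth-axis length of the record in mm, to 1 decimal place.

Correcting the raw count gives 67 + 3 = 70 true annuli.
70 years at 0.15 mm/year gives 0.15 × 70 = 10.5 mm.

10.5 mm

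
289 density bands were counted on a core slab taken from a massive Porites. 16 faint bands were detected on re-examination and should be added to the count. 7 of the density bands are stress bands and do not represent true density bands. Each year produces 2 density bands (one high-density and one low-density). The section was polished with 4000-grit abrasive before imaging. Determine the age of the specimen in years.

149 years

Correcting the raw count gives 289 − 7 + 16 = 298 true density bands.
With 2 density bands per year, 298 / 2 = 149 years.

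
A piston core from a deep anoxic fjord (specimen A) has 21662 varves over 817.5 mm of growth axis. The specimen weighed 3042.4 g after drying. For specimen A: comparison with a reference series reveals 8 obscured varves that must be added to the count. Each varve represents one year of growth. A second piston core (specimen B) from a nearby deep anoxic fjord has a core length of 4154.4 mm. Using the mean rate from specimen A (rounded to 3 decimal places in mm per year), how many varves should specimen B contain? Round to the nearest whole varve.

109326 varves

Specimen A: correcting the raw count gives 21662 + 8 = 21670 true varves.
A: 817.5 mm over 21670 years gives 817.5 / 21670 ≈ 0.038 mm/year.
B spans 4154.4 / 0.038 = 109326.32 years ≈ 109326 varves.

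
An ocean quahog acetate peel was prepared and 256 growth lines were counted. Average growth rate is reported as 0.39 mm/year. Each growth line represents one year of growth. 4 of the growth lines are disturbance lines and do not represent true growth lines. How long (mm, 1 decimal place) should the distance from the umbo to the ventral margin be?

True growth line count = 256 − 4 = 252.
Length ≈ 0.39 × 252 = 98.3 mm.

98.3 mm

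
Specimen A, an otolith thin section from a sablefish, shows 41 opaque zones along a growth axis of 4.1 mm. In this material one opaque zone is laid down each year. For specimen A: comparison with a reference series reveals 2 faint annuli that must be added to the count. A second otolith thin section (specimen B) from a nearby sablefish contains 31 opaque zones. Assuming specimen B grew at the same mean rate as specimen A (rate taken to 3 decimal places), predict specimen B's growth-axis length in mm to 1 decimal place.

Specimen A: true opaque zone count = 41 + 2 = 43.
A: Extension rate ≈ 4.1 / 43 = 0.095 mm per year.
B's length ≈ 0.095 × 31 = 2.9 mm.

2.9 mm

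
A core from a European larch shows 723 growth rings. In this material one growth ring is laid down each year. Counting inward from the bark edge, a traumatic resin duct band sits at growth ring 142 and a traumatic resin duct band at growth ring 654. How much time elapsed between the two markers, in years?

512 years

654 − 142 = 512 growth rings lie between the two events.
At one growth ring per year, 512 years elapsed between them.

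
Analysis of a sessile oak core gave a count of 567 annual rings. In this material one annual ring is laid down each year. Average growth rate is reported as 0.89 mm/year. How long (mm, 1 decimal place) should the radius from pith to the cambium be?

The record spans 567 years at 0.89 mm per year.
567 years at 0.89 mm/year gives 0.89 × 567 = 504.6 mm.

504.6 mm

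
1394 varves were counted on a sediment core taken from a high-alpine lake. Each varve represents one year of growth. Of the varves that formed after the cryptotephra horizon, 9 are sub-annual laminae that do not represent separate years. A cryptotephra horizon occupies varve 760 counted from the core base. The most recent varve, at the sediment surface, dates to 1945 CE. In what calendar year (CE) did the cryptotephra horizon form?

The cryptotephra horizon sits at varve 760 from the core base, so 1394 − 760 = 634 varves formed after it.
Removing the 9 false varves leaves 634 − 9 = 625 true varves beyond the cryptotephra horizon.
The varve at the sediment surface is 1945 CE, so the cryptotephra horizon dates to 1945 − 625 = 1320 CE.

1320 CE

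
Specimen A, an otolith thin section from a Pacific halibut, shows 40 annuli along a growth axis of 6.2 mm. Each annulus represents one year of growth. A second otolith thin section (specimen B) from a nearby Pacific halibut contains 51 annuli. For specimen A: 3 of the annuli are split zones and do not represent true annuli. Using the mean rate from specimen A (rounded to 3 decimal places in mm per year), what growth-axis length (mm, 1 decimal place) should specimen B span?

8.6 mm

Specimen A: adjusted count: 40 − 3 = 37 annuli.
A: 6.2 mm over 37 years gives 6.2 / 37 ≈ 0.168 mm per year.
B's length ≈ 0.168 × 51 = 8.6 mm.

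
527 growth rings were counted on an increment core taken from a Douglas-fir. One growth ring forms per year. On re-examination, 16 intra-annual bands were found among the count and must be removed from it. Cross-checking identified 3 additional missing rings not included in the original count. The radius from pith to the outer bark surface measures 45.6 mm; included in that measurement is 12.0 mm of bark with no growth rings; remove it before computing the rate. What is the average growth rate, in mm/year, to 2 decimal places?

0.07 mm/year

Adjusted count: 527 − 16 + 3 = 514 growth rings.
The growth record spans 45.6 − 12.0 = 33.6 mm.
Extension rate ≈ 33.6 / 514 = 0.07 mm/year.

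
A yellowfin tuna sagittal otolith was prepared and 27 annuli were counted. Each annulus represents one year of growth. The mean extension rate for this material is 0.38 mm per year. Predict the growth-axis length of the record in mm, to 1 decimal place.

10.3 mm

The record spans 27 years at 0.38 mm per year.
Length ≈ 0.38 × 27 = 10.3 mm.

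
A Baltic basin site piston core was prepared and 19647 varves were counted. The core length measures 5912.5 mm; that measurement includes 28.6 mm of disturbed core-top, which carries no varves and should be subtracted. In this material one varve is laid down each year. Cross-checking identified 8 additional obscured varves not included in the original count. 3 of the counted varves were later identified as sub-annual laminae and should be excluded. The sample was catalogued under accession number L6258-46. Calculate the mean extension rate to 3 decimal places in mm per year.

0.299 mm per year

True varve count = 19647 − 3 + 8 = 19652.
The growth record spans 5912.5 − 28.6 = 5883.9 mm.
Extension rate ≈ 5883.9 / 19652 = 0.299 mm per year.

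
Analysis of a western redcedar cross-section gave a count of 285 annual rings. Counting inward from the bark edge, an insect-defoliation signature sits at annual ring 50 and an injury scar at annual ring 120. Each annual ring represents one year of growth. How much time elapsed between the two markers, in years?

70 yr

120 − 50 = 70 annual rings lie between the two events.
At one annual ring per year, 70 years elapsed between them.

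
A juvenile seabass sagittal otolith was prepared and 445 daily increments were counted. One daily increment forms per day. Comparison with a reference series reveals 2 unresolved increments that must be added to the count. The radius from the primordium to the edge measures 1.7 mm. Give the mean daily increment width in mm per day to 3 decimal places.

0.004 mm per day

Adjusted count: 445 + 2 = 447 daily increments.
1.7 mm over 447 days gives 1.7 / 447 ≈ 0.004 mm per day.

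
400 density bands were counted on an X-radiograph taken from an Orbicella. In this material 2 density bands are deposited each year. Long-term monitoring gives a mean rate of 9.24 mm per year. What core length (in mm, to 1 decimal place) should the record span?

1848.0 mm

400 density bands at 2 per year is 400 / 2 = 200 years.
200 years at 9.24 mm/year gives 9.24 × 200 = 1848.0 mm.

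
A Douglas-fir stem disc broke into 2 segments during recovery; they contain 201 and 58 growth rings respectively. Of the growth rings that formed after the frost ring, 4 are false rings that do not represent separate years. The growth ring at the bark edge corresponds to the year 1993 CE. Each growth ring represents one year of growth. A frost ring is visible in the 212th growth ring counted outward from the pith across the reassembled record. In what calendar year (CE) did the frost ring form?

1950 CE

Total growth rings = 201 + 58 = 259.
The frost ring sits at growth ring 212 from the pith, so 259 − 212 = 47 growth rings formed after it.
Removing the 4 false growth rings leaves 47 − 4 = 43 true growth rings beyond the frost ring.
1993 − 43 = 1950 CE.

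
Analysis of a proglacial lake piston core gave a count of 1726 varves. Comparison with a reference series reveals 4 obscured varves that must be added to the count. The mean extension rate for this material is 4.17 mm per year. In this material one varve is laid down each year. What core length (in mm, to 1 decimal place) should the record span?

True varve count = 1726 + 4 = 1730.
Predicted length = 4.17 mm/year × 1730 years = 7214.1 mm.

7214.1 mm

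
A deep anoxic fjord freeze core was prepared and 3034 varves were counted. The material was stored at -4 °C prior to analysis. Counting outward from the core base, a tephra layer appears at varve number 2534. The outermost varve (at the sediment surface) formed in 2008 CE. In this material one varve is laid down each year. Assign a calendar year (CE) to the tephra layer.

1508 CE

Between varve 2534 and the sediment surface there are 3034 − 2534 = 500 varves.
The varve at the sediment surface is 2008 CE, so the tephra layer dates to 2008 − 500 = 1508 CE.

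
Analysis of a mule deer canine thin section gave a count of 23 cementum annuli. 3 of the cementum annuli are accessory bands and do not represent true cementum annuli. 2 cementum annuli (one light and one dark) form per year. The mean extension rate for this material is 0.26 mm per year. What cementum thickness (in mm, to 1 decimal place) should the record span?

Adjusted count: 23 − 3 = 20 cementum annuli.
Dividing by 2 cementum annuli per year: 20 / 2 = 10 years.
10 years at 0.26 mm/year gives 0.26 × 10 = 2.6 mm.

2.6 mm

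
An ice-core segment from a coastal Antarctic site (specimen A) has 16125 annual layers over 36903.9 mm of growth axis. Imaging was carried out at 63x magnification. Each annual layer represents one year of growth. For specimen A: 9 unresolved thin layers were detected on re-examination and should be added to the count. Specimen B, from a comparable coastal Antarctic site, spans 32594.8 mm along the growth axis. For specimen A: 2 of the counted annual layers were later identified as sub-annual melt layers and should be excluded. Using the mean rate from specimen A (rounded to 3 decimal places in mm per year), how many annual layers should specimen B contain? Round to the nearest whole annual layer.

14246 annual layers

Specimen A: correcting the raw count gives 16125 − 2 + 9 = 16132 true annual layers.
A: Mean rate = 36903.9 mm / 16132 years ≈ 2.288 mm per year.
B spans 32594.8 / 2.288 = 14245.98 years ≈ 14246 annual layers.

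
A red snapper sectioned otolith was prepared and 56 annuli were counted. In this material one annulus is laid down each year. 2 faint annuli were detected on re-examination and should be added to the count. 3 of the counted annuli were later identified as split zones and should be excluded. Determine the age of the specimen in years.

True annulus count = 56 − 3 + 2 = 55.
With a one-to-one annulus periodicity this is 55 years.

55 years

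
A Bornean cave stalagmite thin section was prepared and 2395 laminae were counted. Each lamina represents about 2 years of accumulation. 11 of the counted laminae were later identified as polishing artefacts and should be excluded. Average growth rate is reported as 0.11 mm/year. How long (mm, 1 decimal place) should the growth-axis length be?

524.5 mm

True lamina count = 2395 − 11 = 2384.
At 2 years per lamina, 2384 × 2 = 4768 years.
4768 years at 0.11 mm/year gives 0.11 × 4768 = 524.5 mm.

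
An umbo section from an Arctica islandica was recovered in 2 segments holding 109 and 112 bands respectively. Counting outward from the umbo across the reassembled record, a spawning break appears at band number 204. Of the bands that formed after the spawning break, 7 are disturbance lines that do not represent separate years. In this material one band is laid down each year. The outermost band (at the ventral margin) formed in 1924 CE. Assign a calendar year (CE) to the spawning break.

Total bands = 109 + 112 = 221.
221 − 204 = 17 bands lie beyond the spawning break toward the ventral margin.
Removing the 7 false bands leaves 17 − 7 = 10 true bands beyond the spawning break.
Counting back 10 years from 1924 CE places the spawning break in 1924 − 10 = 1914 CE.

1914 CE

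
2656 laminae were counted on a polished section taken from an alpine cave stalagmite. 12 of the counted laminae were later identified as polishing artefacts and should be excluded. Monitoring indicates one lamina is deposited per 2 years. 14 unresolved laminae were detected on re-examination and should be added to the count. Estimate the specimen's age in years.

True lamina count = 2656 − 12 + 14 = 2658.
2658 laminae at 2 years each span 2658 × 2 = 5316 years.

5316 yr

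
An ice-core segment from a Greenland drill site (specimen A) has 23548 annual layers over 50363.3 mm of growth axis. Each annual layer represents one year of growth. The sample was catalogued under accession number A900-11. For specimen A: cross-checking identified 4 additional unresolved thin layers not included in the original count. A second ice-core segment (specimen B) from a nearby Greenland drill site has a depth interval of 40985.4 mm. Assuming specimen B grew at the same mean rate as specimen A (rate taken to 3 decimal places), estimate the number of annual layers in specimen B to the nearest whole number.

Specimen A: true annual layer count = 23548 + 4 = 23552.
A: Mean rate = 50363.3 mm / 23552 years ≈ 2.138 mm/yr.
B spans 40985.4 / 2.138 = 19169.97 years ≈ 19170 annual layers.

19170 annual layers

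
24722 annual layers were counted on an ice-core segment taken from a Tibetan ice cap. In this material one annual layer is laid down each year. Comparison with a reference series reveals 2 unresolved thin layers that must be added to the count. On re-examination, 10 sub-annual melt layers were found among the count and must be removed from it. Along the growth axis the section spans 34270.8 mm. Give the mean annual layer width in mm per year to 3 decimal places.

1.387 mm per year

Correcting the raw count gives 24722 − 10 + 2 = 24714 true annual layers.
Extension rate ≈ 34270.8 / 24714 = 1.387 mm per year.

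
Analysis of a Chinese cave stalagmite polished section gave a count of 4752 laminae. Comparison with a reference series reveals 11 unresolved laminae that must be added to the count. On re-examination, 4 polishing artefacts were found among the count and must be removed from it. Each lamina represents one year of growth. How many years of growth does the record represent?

After corrections the count is 4752 − 4 + 11 = 4759 laminae.
At one lamina per year, that is 4759 years.

4759 years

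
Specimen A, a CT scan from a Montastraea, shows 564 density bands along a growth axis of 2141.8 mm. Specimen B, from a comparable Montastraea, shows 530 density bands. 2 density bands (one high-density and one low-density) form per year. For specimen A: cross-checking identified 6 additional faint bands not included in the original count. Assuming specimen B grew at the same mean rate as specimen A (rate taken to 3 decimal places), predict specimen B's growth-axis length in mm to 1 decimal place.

1991.5 mm

Specimen A: correcting the raw count gives 564 + 6 = 570 true density bands.
Specimen A: 570 density bands at 2 per year is 570 / 2 = 285 years.
A: 2141.8 mm over 285 years gives 2141.8 / 285 ≈ 7.515 mm/year.
Specimen B: 530 density bands at 2 per year is 530 / 2 = 265 years. B's length ≈ 7.515 × 265 = 1991.5 mm.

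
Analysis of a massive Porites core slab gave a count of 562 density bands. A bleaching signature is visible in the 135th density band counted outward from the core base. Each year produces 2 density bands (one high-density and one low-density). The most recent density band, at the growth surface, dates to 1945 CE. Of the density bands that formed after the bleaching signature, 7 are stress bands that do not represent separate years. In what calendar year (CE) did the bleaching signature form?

1735 CE

Between density band 135 and the growth surface there are 562 − 135 = 427 density bands.
427 − 7 false = 420 true density bands after the bleaching signature.
With 2 density bands per year, 420 / 2 = 210 years.
Counting back 210 years from 1945 CE places the bleaching signature in 1945 − 210 = 1735 CE.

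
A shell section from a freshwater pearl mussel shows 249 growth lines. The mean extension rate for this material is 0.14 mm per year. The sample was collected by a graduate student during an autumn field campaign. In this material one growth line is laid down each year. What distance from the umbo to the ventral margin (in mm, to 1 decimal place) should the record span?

The record spans 249 years at 0.14 mm per year.
Predicted length = 0.14 mm/year × 249 years = 34.9 mm.

34.9 mm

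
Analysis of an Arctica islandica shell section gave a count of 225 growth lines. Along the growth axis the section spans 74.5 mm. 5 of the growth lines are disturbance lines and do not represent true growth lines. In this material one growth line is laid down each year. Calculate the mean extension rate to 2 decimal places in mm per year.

0.34 mm per year

Adjusted count: 225 − 5 = 220 growth lines.
74.5 mm over 220 years gives 74.5 / 220 ≈ 0.34 mm per year.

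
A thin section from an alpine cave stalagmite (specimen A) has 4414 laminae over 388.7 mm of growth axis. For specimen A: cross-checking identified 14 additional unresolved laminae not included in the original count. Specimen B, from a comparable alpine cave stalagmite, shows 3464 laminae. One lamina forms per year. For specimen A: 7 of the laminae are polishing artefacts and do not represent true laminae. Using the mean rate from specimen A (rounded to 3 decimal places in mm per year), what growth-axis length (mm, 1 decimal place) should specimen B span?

Specimen A: adjusted count: 4414 − 7 + 14 = 4421 laminae.
A: 388.7 mm over 4421 years gives 388.7 / 4421 ≈ 0.088 mm/yr.
B's length ≈ 0.088 × 3464 = 304.8 mm.

304.8 mm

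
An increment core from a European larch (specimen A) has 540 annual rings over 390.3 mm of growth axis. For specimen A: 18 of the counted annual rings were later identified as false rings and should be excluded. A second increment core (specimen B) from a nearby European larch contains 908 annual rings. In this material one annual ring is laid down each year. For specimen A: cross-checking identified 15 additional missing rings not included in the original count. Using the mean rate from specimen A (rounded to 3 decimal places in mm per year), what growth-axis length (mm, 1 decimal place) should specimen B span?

Specimen A: after corrections the count is 540 − 18 + 15 = 537 annual rings.
A: 390.3 mm over 537 years gives 390.3 / 537 ≈ 0.727 mm/yr.
B's length ≈ 0.727 × 908 = 660.1 mm.

660.1 mm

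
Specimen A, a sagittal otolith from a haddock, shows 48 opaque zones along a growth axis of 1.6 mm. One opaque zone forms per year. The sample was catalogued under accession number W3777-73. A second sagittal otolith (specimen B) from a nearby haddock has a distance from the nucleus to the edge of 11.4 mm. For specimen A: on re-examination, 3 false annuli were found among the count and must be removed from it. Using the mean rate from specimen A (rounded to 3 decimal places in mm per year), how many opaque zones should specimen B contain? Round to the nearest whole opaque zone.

Specimen A: after corrections the count is 48 − 3 = 45 opaque zones.
A: Extension rate ≈ 1.6 / 45 = 0.036 mm/yr.
For B, 11.4 / 0.036 = 316.67 years ≈ 317 opaque zones.

317 opaque zones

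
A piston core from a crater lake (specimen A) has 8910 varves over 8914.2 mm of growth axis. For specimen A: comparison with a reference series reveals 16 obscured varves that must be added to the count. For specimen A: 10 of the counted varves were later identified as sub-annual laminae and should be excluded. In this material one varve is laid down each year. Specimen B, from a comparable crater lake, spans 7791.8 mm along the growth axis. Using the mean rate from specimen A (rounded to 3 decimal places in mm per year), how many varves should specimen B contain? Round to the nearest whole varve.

7792 varves

Specimen A: true varve count = 8910 − 10 + 16 = 8916.
A: 8914.2 mm over 8916 years gives 8914.2 / 8916 ≈ 1.000 mm/year.
Specimen B: 7791.8 mm / 1.000 mm per year = 7791.80 years ≈ 7792 varves.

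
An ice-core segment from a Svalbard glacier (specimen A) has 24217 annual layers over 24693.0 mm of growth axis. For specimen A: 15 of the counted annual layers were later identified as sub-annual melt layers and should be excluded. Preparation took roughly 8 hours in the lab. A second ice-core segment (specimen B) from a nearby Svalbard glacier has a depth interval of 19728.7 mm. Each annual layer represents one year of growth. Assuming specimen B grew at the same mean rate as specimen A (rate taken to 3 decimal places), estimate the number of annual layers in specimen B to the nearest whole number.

19342 annual layers

Specimen A: adjusted count: 24217 − 15 = 24202 annual layers.
A: 24693.0 mm over 24202 years gives 24693.0 / 24202 ≈ 1.020 mm per year.
Specimen B: 19728.7 mm / 1.020 mm per year = 19341.86 years ≈ 19342 annual layers.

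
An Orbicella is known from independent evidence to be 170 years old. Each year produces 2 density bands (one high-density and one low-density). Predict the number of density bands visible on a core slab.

340 density bands

With 2 density bands per year, 170 years would produce 170 × 2 = 340 density bands.
So 340 density bands should be present.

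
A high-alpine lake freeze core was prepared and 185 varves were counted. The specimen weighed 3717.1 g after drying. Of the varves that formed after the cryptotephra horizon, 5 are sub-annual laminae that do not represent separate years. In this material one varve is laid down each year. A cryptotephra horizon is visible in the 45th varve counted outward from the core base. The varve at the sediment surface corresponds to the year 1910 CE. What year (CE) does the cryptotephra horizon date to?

185 − 45 = 140 varves lie beyond the cryptotephra horizon toward the sediment surface.
140 − 5 false = 135 true varves after the cryptotephra horizon.
1910 − 135 = 1775 CE.

1775 CE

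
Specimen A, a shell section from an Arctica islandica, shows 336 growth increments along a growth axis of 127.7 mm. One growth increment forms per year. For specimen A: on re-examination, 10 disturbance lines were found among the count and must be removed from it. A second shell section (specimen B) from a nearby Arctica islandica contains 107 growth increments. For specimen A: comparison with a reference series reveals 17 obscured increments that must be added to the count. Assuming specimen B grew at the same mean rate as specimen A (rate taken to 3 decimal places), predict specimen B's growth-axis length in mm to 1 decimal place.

39.8 mm

Specimen A: true growth increment count = 336 − 10 + 17 = 343.
A: Mean rate = 127.7 mm / 343 years ≈ 0.372 mm/yr.
B's length ≈ 0.372 × 107 = 39.8 mm.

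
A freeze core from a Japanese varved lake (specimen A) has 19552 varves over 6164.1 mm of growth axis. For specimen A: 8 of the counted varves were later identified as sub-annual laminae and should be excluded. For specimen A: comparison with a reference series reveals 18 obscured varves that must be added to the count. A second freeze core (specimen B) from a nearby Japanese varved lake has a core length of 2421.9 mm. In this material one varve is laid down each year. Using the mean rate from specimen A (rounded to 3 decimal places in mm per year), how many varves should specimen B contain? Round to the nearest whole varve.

7689 varves

Specimen A: after corrections the count is 19552 − 8 + 18 = 19562 varves.
A: Extension rate ≈ 6164.1 / 19562 = 0.315 mm per year.
Specimen B: 2421.9 mm / 0.315 mm per year = 7688.57 years ≈ 7689 varves.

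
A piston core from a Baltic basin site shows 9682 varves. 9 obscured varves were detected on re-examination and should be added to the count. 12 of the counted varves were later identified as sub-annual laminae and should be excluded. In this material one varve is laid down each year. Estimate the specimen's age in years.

Correcting the raw count gives 9682 − 12 + 9 = 9679 true varves.
At one varve per year, that is 9679 years.

9679 years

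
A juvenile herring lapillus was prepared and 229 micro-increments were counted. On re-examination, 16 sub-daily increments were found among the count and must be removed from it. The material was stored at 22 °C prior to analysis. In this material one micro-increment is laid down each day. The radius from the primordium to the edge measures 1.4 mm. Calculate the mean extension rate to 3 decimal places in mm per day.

0.007 mm per day

Correcting the raw count gives 229 − 16 = 213 true micro-increments.
Mean rate = 1.4 mm / 213 days ≈ 0.007 mm per day.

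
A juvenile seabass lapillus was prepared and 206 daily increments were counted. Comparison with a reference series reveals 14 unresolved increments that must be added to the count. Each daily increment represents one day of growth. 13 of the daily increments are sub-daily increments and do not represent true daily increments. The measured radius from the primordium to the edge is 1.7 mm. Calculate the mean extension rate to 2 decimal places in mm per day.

Adjusted count: 206 − 13 + 14 = 207 daily increments.
1.7 mm over 207 days gives 1.7 / 207 ≈ 0.01 mm per day.

0.01 mm per day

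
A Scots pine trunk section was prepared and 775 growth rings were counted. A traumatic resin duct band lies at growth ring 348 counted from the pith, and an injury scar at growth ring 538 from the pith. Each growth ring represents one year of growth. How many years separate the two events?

538 − 348 = 190 growth rings lie between the two events.
One growth ring per year makes the interval 190 years.

190 years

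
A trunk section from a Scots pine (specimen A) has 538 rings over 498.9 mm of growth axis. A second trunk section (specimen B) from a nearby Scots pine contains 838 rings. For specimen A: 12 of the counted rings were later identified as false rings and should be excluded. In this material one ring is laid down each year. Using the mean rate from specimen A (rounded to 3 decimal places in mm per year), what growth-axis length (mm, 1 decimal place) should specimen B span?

Specimen A: true ring count = 538 − 12 = 526.
A: 498.9 mm over 526 years gives 498.9 / 526 ≈ 0.948 mm per year.
For B, 0.948 mm/year × 838 years = 794.4 mm.

794.4 mm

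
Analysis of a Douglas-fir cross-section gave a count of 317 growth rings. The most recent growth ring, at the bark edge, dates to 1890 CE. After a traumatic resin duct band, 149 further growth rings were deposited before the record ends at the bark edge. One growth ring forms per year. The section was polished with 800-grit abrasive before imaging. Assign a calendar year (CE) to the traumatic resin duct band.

149 growth rings post-date the traumatic resin duct band.
1890 − 149 = 1741 CE.

1741 CE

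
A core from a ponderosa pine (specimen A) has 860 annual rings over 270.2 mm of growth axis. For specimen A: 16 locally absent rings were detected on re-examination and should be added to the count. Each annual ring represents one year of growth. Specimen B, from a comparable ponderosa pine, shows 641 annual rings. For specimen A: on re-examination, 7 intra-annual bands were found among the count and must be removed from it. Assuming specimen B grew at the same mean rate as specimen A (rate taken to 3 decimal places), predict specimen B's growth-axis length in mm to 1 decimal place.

199.4 mm

Specimen A: correcting the raw count gives 860 − 7 + 16 = 869 true annual rings.
A: Mean rate = 270.2 mm / 869 years ≈ 0.311 mm/year.
For B, 0.311 mm/year × 641 years = 199.4 mm.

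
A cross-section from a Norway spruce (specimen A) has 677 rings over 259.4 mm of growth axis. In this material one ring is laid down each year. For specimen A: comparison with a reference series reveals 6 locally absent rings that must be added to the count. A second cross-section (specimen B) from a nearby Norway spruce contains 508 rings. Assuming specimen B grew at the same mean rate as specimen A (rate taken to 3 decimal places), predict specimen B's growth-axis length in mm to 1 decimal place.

193.0 mm

Specimen A: after corrections the count is 677 + 6 = 683 rings.
A: Mean rate = 259.4 mm / 683 years ≈ 0.380 mm/year.
For B, 0.380 mm/year × 508 years = 193.0 mm.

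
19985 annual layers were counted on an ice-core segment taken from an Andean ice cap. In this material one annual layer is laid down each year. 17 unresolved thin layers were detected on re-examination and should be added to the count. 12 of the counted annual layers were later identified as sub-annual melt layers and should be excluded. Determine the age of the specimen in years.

Correcting the raw count gives 19985 − 12 + 17 = 19990 true annual layers.
At one annual layer per year, that is 19990 years.

19990 years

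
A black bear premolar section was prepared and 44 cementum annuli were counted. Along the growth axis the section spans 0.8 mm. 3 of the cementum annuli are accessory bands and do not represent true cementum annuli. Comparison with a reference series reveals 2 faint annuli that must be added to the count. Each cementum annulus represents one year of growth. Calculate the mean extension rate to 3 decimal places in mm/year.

After corrections the count is 44 − 3 + 2 = 43 cementum annuli.
0.8 mm over 43 years gives 0.8 / 43 ≈ 0.019 mm/year.

0.019 mm/year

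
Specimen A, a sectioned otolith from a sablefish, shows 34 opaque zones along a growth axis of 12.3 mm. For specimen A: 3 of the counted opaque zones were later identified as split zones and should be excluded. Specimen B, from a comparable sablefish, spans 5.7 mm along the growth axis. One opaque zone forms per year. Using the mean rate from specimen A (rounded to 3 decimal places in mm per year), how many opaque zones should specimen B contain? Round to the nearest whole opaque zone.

14 opaque zones

Specimen A: true opaque zone count = 34 − 3 = 31.
A: Extension rate ≈ 12.3 / 31 = 0.397 mm/yr.
For B, 5.7 / 0.397 = 14.36 years ≈ 14 opaque zones.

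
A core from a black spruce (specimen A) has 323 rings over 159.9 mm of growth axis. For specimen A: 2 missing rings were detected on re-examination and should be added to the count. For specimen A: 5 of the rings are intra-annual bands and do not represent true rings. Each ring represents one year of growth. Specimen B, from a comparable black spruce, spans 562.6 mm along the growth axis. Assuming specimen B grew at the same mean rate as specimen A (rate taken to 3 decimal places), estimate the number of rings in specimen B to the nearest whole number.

Specimen A: after corrections the count is 323 − 5 + 2 = 320 rings.
A: 159.9 mm over 320 years gives 159.9 / 320 ≈ 0.500 mm/year.
B spans 562.6 / 0.500 = 1125.20 years ≈ 1125 rings.

1125 rings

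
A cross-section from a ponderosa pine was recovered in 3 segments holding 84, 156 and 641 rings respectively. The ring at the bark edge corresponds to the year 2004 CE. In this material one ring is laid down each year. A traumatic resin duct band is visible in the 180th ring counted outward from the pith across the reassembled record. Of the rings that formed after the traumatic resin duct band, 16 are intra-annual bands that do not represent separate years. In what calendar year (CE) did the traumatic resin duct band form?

1319 CE

Total rings = 84 + 156 + 641 = 881.
Between ring 180 and the bark edge there are 881 − 180 = 701 rings.
Removing the 16 false rings leaves 701 − 16 = 685 true rings beyond the traumatic resin duct band.
2004 − 685 = 1319 CE.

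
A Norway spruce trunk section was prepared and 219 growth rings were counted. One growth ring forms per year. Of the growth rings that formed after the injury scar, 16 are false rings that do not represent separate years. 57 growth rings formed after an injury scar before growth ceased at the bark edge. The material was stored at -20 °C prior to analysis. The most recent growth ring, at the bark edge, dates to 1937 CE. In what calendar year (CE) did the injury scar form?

1896 CE

57 growth rings post-date the injury scar.
Excluding 16 false growth rings: 57 − 16 = 41.
Counting back 41 years from 1937 CE places the injury scar in 1937 − 41 = 1896 CE.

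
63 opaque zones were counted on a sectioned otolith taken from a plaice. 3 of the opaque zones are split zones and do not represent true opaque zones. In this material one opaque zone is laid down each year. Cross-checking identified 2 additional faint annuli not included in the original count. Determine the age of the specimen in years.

62 years

Correcting the raw count gives 63 − 3 + 2 = 62 true opaque zones.
With a one-to-one opaque zone periodicity this is 62 years.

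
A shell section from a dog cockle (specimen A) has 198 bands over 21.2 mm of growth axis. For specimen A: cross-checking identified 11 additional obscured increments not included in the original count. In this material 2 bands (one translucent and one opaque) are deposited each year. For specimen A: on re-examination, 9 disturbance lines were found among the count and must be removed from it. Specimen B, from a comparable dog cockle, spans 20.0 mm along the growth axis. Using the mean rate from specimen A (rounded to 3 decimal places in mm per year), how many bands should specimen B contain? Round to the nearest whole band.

Specimen A: true band count = 198 − 9 + 11 = 200.
Specimen A: 200 bands at 2 per year is 200 / 2 = 100 years.
A: Extension rate ≈ 21.2 / 100 = 0.212 mm per year.
For B, 20.0 / 0.212 = 94.34 years; at 2 bands per year that is 94.34 × 2 ≈ 189 bands.

189 bands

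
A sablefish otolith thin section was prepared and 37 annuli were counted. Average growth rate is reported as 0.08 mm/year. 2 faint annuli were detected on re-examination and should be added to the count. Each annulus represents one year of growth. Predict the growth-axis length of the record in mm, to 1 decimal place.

3.1 mm

Correcting the raw count gives 37 + 2 = 39 true annuli.
Length ≈ 0.08 × 39 = 3.1 mm.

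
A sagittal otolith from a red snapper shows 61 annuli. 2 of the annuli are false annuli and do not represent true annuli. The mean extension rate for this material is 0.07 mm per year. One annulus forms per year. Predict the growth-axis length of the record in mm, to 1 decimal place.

Adjusted count: 61 − 2 = 59 annuli.
Predicted length = 0.07 mm/year × 59 years = 4.1 mm.

4.1 mm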